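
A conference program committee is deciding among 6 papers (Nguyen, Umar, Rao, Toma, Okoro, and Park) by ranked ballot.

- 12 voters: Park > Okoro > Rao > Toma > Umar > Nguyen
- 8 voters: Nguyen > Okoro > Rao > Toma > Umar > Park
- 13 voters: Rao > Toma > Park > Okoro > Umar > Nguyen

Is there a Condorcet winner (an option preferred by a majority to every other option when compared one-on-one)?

Head-to-head results (33 voters total):
Nguyen vs Umar: Umar wins 25–8.
Nguyen vs Rao: Rao wins 25–8.
Nguyen vs Toma: Toma wins 25–8.
Nguyen vs Okoro: Okoro wins 25–8.
Nguyen vs Park: Park wins 25–8.
Umar vs Rao: Rao wins 33–0.
Umar vs Toma: Toma wins 33–0.
Umar vs Okoro: Okoro wins 33–0.
Umar vs Park: Park wins 25–8.
Rao vs Toma: Rao wins 33–0.
Rao vs Okoro: Okoro wins 20–13.
Rao vs Park: Rao wins 21–12.
Toma vs Okoro: Okoro wins 20–13.
Toma vs Park: Toma wins 21–12.
Okoro vs Park: Park wins 25–8.
No candidate beats all others: Rao beats Park beats Okoro beats Rao, a majority cycle.

No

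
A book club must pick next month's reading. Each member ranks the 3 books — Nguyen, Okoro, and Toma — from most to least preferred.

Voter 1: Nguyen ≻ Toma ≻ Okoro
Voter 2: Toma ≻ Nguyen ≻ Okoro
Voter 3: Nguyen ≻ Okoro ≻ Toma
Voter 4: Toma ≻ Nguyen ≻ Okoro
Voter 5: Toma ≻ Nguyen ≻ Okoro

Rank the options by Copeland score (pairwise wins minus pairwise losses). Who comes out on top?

Toma

Pairwise results:
  Nguyen vs Okoro: Nguyen wins 5–0.
  Nguyen vs Toma: Toma wins 3–2.
  Okoro vs Toma: Toma wins 4–1.
Copeland scores (wins − losses):
  Nguyen: 1 − 1 = 0
  Okoro: 0 − 2 = -2
  Toma: 2 − 0 = 2
Toma has the best Copeland score.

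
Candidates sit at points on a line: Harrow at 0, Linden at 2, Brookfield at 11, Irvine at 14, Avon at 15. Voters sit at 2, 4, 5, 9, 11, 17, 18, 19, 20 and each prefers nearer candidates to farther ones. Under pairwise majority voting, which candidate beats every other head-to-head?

With single-peaked preferences on a line, the Condorcet winner is the candidate closest to the median voter.
The median voter (position 11) is closest to Brookfield at 11.
Check: Brookfield vs Harrow — voters closer to Brookfield: 6 of 9.

Brookfield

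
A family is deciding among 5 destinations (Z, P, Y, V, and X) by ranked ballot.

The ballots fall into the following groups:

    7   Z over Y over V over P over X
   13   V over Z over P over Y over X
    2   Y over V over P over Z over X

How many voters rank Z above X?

22

Ballots ranking Z above X: 7+13+2 = 22.
Ballots ranking X above Z: 0.
So 22 of 22 voters prefer Z to X.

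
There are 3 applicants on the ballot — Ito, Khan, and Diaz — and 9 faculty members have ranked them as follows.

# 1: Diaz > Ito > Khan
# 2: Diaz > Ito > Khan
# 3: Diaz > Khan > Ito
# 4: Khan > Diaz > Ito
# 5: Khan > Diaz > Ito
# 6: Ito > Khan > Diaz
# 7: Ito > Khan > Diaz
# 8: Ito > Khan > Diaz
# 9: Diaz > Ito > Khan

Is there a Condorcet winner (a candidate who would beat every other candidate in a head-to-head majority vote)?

Head-to-head results (9 voters total):
Ito vs Khan: Ito wins 6–3.
Ito vs Diaz: Diaz wins 6–3.
Khan vs Diaz: Khan wins 5–4.
No candidate beats all others: Ito beats Khan beats Diaz beats Ito, a majority cycle.

No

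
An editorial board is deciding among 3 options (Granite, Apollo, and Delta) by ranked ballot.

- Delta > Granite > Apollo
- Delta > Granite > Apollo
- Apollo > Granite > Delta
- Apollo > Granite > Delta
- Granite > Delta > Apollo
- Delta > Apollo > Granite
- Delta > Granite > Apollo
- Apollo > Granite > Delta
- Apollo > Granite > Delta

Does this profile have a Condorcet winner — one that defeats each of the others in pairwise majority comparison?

Head-to-head results (9 voters total):
Granite vs Apollo: Apollo wins 5–4.
Granite vs Delta: Granite wins 5–4.
Apollo vs Delta: Delta wins 5–4.
No candidate beats all others: Granite beats Delta beats Apollo beats Granite, a majority cycle.

No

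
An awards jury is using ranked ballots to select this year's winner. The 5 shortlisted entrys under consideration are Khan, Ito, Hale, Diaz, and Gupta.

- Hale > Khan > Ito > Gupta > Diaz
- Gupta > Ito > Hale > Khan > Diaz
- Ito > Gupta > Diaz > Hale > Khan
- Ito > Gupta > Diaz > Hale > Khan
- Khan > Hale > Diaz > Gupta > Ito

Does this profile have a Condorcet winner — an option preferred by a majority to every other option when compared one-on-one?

Yes

Head-to-head results (5 voters total):
Khan vs Ito: Ito wins 3–2.
Khan vs Hale: Hale wins 4–1.
Khan vs Diaz: Khan wins 3–2.
Khan vs Gupta: Gupta wins 3–2.
Ito vs Hale: Ito wins 3–2.
Ito vs Diaz: Ito wins 4–1.
Ito vs Gupta: Ito wins 3–2.
Hale vs Diaz: Hale wins 3–2.
Hale vs Gupta: Gupta wins 3–2.
Diaz vs Gupta: Gupta wins 4–1.
Ito beats each rival — Khan (3–2), Hale (3–2), Diaz (4–1), Gupta (3–2) — so Ito is the Condorcet winner.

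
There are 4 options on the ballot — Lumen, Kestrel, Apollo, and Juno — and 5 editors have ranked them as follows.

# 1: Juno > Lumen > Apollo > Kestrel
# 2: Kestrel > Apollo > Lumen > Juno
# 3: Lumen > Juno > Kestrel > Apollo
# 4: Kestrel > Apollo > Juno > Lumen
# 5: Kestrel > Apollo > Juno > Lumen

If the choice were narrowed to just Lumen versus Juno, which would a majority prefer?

Ballots ranking Lumen above Juno: 2.
Ballots ranking Juno above Lumen: 3.
Juno wins the head-to-head, 3–2.

Juno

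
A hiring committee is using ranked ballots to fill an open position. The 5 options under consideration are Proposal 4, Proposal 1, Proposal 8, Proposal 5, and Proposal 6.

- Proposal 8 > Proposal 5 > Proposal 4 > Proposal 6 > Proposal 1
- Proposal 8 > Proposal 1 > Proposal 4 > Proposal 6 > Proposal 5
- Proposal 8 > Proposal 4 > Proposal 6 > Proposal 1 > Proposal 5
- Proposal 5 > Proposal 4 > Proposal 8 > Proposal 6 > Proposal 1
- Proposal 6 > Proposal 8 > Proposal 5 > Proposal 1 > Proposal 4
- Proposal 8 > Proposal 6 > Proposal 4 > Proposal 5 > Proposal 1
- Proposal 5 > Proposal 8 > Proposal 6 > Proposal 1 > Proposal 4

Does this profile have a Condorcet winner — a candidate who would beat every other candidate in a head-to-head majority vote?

Head-to-head results (7 voters total):
Proposal 4 vs Proposal 1: Proposal 4 wins 4–3.
Proposal 4 vs Proposal 8: Proposal 8 wins 6–1.
Proposal 4 vs Proposal 5: Proposal 5 wins 4–3.
Proposal 4 vs Proposal 6: Proposal 4 wins 4–3.
Proposal 1 vs Proposal 8: Proposal 8 wins 7–0.
Proposal 1 vs Proposal 5: Proposal 5 wins 5–2.
Proposal 1 vs Proposal 6: Proposal 6 wins 6–1.
Proposal 8 vs Proposal 5: Proposal 8 wins 5–2.
Proposal 8 vs Proposal 6: Proposal 8 wins 6–1.
Proposal 5 vs Proposal 6: Proposal 6 wins 4–3.
Proposal 8 beats each rival — Proposal 4 (6–1), Proposal 1 (7–0), Proposal 5 (5–2), Proposal 6 (6–1) — so Proposal 8 is the Condorcet winner.

Yes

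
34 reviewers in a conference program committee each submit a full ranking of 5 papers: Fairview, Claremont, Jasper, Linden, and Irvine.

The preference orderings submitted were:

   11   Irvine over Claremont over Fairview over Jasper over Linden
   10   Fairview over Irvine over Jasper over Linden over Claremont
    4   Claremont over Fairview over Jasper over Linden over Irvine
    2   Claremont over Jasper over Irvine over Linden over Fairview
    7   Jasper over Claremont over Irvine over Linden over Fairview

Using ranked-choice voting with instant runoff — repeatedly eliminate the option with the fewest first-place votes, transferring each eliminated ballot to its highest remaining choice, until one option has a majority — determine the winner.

Irvine

Round 1: Irvine 11, Fairview 10, Jasper 7, Claremont 6, Linden 0. Linden has the fewest and is eliminated.
Round 2: Irvine 11, Fairview 10, Jasper 7, Claremont 6. Claremont has the fewest and is eliminated.
Round 3: Fairview 14, Irvine 11, Jasper 9. Jasper has the fewest and is eliminated.
Round 4: Irvine 20, Fairview 14. Irvine has a majority.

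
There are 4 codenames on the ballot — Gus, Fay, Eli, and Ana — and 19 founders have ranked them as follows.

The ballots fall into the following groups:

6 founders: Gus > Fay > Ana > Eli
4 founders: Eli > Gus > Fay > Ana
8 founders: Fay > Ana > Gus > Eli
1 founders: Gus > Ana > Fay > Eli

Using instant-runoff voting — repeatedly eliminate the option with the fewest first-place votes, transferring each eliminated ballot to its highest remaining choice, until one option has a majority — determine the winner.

Gus

Round 1: Fay 8, Gus 7, Eli 4, Ana 0. Ana has the fewest and is eliminated.
Round 2: Fay 8, Gus 7, Eli 4. Eli has the fewest and is eliminated.
Round 3: Gus 11, Fay 8. Gus has a majority.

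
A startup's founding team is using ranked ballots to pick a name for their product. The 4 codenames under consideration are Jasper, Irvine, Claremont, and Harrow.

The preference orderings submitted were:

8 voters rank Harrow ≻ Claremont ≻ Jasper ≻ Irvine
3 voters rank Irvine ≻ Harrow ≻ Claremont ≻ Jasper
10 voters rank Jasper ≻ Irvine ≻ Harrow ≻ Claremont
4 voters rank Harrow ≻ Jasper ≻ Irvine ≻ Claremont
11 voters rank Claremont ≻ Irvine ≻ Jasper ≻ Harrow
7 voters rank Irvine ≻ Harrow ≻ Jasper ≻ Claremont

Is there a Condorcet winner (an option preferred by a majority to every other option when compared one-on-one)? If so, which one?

Head-to-head results (43 voters total):
Jasper vs Irvine: Jasper wins 22–21.
Jasper vs Claremont: Claremont wins 22–21.
Jasper vs Harrow: Harrow wins 22–21.
Irvine vs Claremont: Irvine wins 24–19.
Irvine vs Harrow: Irvine wins 31–12.
Claremont vs Harrow: Harrow wins 32–11.
No candidate beats all others: Jasper beats Irvine beats Claremont beats Jasper, a majority cycle.

None — there is no Condorcet winner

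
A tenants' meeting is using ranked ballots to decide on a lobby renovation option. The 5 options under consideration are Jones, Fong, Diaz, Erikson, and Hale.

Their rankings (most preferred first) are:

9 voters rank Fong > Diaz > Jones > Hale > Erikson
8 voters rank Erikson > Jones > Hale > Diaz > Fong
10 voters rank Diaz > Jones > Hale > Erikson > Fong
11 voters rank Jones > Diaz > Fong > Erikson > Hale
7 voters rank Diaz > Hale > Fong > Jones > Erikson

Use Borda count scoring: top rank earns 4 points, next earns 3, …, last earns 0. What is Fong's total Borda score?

Borda scores:
  Jones: 9·2 + 8·3 + 10·3 + 11·4 + 7·1 = 123
  Fong: 9·4 + 8·0 + 10·0 + 11·2 + 7·2 = 72
  Diaz: 9·3 + 8·1 + 10·4 + 11·3 + 7·4 = 136
  Erikson: 9·0 + 8·4 + 10·1 + 11·1 + 7·0 = 53
  Hale: 9·1 + 8·2 + 10·2 + 11·0 + 7·3 = 66

72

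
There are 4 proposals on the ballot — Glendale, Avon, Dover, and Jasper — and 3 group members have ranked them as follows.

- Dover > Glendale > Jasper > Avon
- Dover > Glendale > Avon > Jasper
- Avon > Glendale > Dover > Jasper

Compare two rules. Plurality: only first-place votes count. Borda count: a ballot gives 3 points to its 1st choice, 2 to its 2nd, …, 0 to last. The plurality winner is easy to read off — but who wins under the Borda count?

Plurality first-place counts: Glendale 0, Avon 1, Dover 2, Jasper 0 → Dover.
Borda totals: Glendale 6, Avon 4, Dover 7, Jasper 1 → Dover.

Dover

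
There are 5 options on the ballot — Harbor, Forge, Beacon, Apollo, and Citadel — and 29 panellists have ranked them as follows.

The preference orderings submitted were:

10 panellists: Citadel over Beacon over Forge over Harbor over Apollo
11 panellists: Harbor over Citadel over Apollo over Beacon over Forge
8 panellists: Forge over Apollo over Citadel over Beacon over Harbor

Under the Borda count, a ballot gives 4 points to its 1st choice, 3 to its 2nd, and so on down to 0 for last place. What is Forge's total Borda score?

52

Borda scores:
  Harbor: 10·1 + 11·4 + 8·0 = 54
  Forge: 10·2 + 11·0 + 8·4 = 52
  Beacon: 10·3 + 11·1 + 8·1 = 49
  Apollo: 10·0 + 11·2 + 8·3 = 46
  Citadel: 10·4 + 11·3 + 8·2 = 89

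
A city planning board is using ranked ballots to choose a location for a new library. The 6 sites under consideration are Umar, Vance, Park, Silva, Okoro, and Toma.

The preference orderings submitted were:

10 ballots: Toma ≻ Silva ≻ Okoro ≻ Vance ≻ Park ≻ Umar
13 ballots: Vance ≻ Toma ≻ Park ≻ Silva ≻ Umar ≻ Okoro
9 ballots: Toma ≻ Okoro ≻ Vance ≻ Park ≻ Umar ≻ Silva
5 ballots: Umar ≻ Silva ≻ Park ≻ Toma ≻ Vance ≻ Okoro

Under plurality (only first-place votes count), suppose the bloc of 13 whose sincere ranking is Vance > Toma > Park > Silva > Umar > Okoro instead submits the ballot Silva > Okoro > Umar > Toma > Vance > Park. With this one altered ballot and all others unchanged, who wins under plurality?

Toma

First-place totals with the altered ballot: Umar 5, Vance 0, Park 0, Silva 13, Okoro 0, Toma 19.
The winner is unchanged: still Toma.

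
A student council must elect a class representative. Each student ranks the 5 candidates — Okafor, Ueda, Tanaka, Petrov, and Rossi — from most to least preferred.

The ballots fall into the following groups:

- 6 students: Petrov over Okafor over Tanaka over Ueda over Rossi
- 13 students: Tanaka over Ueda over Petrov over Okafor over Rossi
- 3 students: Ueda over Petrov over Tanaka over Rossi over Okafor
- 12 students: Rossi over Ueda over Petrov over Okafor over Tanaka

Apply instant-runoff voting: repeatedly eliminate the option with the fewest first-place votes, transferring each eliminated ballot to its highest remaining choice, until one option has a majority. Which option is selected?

Tanaka

Round 1: Tanaka 13, Rossi 12, Petrov 6, Ueda 3, Okafor 0. Okafor has the fewest and is eliminated.
Round 2: Tanaka 13, Rossi 12, Petrov 6, Ueda 3. Ueda has the fewest and is eliminated.
Round 3: Tanaka 13, Rossi 12, Petrov 9. Petrov has the fewest and is eliminated.
Round 4: Tanaka 22, Rossi 12. Tanaka has a majority.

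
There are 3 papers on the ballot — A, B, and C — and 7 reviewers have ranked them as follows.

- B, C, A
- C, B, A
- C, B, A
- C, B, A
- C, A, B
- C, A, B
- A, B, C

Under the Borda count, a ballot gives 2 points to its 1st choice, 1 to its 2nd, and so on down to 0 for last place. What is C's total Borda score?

Borda scores:
  A: 0 + 0 + 0 + 0 + 1 + 1 + 2 = 4
  B: 2 + 1 + 1 + 1 + 0 + 0 + 1 = 6
  C: 1 + 2 + 2 + 2 + 2 + 2 + 0 = 11

11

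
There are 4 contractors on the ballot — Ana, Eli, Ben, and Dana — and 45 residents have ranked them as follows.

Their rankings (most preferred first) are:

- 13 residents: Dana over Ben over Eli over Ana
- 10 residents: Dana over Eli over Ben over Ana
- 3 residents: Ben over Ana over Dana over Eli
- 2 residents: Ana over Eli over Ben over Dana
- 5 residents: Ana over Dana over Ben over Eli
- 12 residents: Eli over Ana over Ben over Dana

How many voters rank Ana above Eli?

10

Ballots ranking Ana above Eli: 3+2+5 = 10.
Ballots ranking Eli above Ana: 13+10+12 = 35.
So 10 of 45 voters prefer Ana to Eli.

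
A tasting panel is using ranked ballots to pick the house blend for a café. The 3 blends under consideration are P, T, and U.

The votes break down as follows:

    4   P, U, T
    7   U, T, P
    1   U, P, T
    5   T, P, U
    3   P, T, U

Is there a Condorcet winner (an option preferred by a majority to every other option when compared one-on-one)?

No

Head-to-head results (20 voters total):
P vs T: T wins 12–8.
P vs U: P wins 12–8.
T vs U: U wins 12–8.
No candidate beats all others: P beats U beats T beats P, a majority cycle.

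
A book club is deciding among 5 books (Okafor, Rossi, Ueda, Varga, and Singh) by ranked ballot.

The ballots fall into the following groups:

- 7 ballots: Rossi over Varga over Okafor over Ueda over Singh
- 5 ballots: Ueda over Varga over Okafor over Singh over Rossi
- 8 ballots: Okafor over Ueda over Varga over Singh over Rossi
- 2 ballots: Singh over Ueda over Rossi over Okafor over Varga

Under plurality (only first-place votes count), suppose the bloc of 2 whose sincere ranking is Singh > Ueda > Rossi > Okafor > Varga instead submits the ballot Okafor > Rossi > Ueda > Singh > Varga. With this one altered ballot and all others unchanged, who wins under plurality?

First-place totals with the altered ballot: Okafor 10, Rossi 7, Ueda 5, Varga 0, Singh 0.
The winner is unchanged: still Okafor.

Okafor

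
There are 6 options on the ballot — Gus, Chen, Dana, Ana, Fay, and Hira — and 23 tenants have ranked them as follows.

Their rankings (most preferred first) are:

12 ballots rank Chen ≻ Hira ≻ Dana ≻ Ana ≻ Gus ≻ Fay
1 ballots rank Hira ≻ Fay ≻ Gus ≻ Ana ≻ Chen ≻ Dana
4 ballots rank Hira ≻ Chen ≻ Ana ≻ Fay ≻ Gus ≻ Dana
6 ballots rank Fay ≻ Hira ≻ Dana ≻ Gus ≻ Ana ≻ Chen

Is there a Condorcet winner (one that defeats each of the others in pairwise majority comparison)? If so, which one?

Chen

Head-to-head results (23 voters total):
Gus vs Chen: Chen wins 16–7.
Gus vs Dana: Dana wins 18–5.
Gus vs Ana: Ana wins 16–7.
Gus vs Fay: Gus wins 12–11.
Gus vs Hira: Hira wins 23–0.
Chen vs Dana: Chen wins 17–6.
Chen vs Ana: Chen wins 16–7.
Chen vs Fay: Chen wins 16–7.
Chen vs Hira: Chen wins 12–11.
Dana vs Ana: Dana wins 18–5.
Dana vs Fay: Dana wins 12–11.
Dana vs Hira: Hira wins 23–0.
Ana vs Fay: Ana wins 16–7.
Ana vs Hira: Hira wins 23–0.
Fay vs Hira: Hira wins 17–6.
Chen beats each rival — Gus (16–7), Dana (17–6), Ana (16–7), Fay (16–7), Hira (12–11) — so Chen is the Condorcet winner.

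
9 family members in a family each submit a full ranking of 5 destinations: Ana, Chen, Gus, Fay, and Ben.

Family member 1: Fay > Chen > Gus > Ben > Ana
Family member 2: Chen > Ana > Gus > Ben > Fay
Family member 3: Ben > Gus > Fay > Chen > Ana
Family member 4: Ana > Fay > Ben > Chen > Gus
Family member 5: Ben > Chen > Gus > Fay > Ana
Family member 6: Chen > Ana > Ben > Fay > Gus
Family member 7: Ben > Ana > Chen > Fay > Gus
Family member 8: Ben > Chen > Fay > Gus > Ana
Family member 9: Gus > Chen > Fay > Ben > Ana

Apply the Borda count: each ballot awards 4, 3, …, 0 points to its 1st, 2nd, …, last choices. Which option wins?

Chen

Borda scores:
  Ana: 0 + 3 + 0 + 4 + 0 + 3 + 3 + 0 + 0 = 13
  Chen: 3 + 4 + 1 + 1 + 3 + 4 + 2 + 3 + 3 = 24
  Gus: 2 + 2 + 3 + 0 + 2 + 0 + 0 + 1 + 4 = 14
  Fay: 4 + 0 + 2 + 3 + 1 + 1 + 1 + 2 + 2 = 16
  Ben: 1 + 1 + 4 + 2 + 4 + 2 + 4 + 4 + 1 = 23
Chen has the highest total.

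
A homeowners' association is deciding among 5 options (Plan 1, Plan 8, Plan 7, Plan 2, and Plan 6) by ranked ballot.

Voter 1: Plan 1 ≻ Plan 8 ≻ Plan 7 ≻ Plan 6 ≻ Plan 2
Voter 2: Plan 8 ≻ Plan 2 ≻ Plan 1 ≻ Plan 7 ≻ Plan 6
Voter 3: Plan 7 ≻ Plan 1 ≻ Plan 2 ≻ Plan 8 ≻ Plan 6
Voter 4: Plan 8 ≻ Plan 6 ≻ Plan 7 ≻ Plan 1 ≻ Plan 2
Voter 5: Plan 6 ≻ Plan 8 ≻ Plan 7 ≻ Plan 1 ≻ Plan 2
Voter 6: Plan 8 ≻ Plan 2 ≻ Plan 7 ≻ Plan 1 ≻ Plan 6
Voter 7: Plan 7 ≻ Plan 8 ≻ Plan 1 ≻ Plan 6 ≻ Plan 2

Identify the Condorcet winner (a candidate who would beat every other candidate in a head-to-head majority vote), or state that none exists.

Plan 8

Head-to-head results (7 voters total):
Plan 1 vs Plan 8: Plan 8 wins 5–2.
Plan 1 vs Plan 7: Plan 7 wins 5–2.
Plan 1 vs Plan 2: Plan 1 wins 5–2.
Plan 1 vs Plan 6: Plan 1 wins 5–2.
Plan 8 vs Plan 7: Plan 8 wins 5–2.
Plan 8 vs Plan 2: Plan 8 wins 6–1.
Plan 8 vs Plan 6: Plan 8 wins 6–1.
Plan 7 vs Plan 2: Plan 7 wins 5–2.
Plan 7 vs Plan 6: Plan 7 wins 5–2.
Plan 2 vs Plan 6: Plan 6 wins 4–3.
Plan 8 beats each rival — Plan 1 (5–2), Plan 7 (5–2), Plan 2 (6–1), Plan 6 (6–1) — so Plan 8 is the Condorcet winner.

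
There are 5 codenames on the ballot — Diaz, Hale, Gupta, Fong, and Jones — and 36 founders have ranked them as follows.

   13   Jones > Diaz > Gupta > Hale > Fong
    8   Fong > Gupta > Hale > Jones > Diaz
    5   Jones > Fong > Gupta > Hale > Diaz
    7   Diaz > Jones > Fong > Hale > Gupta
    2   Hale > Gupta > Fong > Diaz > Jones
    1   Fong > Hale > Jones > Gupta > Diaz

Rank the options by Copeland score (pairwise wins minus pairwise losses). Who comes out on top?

Pairwise results:
  Diaz vs Hale: Diaz wins 20–16.
  Diaz vs Gupta: Diaz wins 20–16.
  Diaz vs Fong: Diaz wins 20–16.
  Diaz vs Jones: Jones wins 27–9.
  Hale vs Gupta: Gupta wins 26–10.
  Hale vs Fong: Fong wins 21–15.
  Hale vs Jones: Jones wins 25–11.
  Gupta vs Fong: Fong wins 21–15.
  Gupta vs Jones: Jones wins 26–10.
  Fong vs Jones: Jones wins 25–11.
Copeland scores (wins − losses):
  Diaz: 3 − 1 = 2
  Hale: 0 − 4 = -4
  Gupta: 1 − 3 = -2
  Fong: 2 − 2 = 0
  Jones: 4 − 0 = 4
Jones has the best Copeland score.

Jones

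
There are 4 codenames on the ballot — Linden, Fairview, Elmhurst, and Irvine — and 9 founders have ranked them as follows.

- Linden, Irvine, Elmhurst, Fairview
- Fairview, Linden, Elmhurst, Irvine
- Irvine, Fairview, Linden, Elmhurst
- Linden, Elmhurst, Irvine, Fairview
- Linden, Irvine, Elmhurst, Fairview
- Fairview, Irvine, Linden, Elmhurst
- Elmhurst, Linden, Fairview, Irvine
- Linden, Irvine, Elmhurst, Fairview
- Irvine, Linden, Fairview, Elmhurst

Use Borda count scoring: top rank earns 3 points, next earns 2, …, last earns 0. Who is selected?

Borda scores:
  Linden: 3 + 2 + 1 + 3 + 3 + 1 + 2 + 3 + 2 = 20
  Fairview: 0 + 3 + 2 + 0 + 0 + 3 + 1 + 0 + 1 = 10
  Elmhurst: 1 + 1 + 0 + 2 + 1 + 0 + 3 + 1 + 0 = 9
  Irvine: 2 + 0 + 3 + 1 + 2 + 2 + 0 + 2 + 3 = 15
Linden has the highest total.

Linden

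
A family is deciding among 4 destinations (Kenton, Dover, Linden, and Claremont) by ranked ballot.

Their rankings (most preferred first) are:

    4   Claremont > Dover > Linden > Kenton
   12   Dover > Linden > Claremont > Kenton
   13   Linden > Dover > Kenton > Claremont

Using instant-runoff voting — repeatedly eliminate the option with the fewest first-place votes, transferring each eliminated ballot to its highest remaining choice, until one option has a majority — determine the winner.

Dover

Round 1: Linden 13, Dover 12, Claremont 4, Kenton 0. Kenton has the fewest and is eliminated.
Round 2: Linden 13, Dover 12, Claremont 4. Claremont has the fewest and is eliminated.
Round 3: Dover 16, Linden 13. Dover has a majority.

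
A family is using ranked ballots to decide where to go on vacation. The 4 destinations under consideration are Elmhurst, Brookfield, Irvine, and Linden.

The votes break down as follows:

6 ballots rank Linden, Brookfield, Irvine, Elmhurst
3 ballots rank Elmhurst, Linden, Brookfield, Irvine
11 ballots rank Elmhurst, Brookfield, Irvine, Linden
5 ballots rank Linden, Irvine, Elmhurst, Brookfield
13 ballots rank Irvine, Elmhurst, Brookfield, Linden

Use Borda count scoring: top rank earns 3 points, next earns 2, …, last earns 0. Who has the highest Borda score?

Elmhurst

Borda scores:
  Elmhurst: 6·0 + 3·3 + 11·3 + 5·1 + 13·2 = 73
  Brookfield: 6·2 + 3·1 + 11·2 + 5·0 + 13·1 = 50
  Irvine: 6·1 + 3·0 + 11·1 + 5·2 + 13·3 = 66
  Linden: 6·3 + 3·2 + 11·0 + 5·3 + 13·0 = 39
Elmhurst has the highest total.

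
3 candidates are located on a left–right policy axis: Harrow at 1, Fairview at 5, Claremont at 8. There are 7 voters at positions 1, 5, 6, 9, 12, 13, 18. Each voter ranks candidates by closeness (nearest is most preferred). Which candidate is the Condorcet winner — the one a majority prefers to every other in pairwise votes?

Claremont

With single-peaked preferences on a line, the Condorcet winner is the candidate closest to the median voter.
The median voter (position 9) is closest to Claremont at 8.
Check: Claremont vs Harrow — voters closer to Claremont: 6 of 7.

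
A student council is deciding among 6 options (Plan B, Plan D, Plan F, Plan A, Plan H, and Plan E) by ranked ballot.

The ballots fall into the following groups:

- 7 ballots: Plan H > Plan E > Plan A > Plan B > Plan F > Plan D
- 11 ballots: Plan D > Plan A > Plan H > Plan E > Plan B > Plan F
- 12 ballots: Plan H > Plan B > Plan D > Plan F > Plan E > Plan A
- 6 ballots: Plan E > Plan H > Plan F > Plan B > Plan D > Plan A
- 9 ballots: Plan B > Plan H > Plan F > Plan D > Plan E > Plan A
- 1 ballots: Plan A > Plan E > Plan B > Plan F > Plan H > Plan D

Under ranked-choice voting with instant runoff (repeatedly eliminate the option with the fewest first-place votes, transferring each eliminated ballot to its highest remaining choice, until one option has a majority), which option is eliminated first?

Plan F

Round 1: Plan H 19, Plan D 11, Plan B 9, Plan E 6, Plan A 1, Plan F 0. Plan F has the fewest and is eliminated.
Round 2: Plan H 19, Plan D 11, Plan B 9, Plan E 6, Plan A 1. Plan A has the fewest and is eliminated.
Round 3: Plan H 19, Plan D 11, Plan B 9, Plan E 7. Plan E has the fewest and is eliminated.
Round 4: Plan H 25, Plan D 11, Plan B 10. Plan H has a majority.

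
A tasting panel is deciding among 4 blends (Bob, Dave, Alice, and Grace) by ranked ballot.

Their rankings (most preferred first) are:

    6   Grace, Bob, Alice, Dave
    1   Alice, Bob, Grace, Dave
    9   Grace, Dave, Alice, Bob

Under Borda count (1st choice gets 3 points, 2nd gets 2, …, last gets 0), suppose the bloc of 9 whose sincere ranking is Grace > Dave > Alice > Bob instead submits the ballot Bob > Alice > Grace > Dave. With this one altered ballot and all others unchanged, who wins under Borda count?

Borda totals with the altered ballot: Bob 41, Dave 0, Alice 27, Grace 28.
The switch changes the winner from Grace to Bob.

Bob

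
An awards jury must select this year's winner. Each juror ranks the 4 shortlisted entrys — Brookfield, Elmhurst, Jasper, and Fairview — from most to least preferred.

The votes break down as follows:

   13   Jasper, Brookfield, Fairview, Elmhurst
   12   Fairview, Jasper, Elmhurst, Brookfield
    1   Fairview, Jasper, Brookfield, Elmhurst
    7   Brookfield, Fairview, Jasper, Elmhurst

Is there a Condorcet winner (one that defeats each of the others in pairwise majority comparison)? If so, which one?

Head-to-head results (33 voters total):
Brookfield vs Elmhurst: Brookfield wins 21–12.
Brookfield vs Jasper: Jasper wins 26–7.
Brookfield vs Fairview: Brookfield wins 20–13.
Elmhurst vs Jasper: Jasper wins 33–0.
Elmhurst vs Fairview: Fairview wins 33–0.
Jasper vs Fairview: Fairview wins 20–13.
No candidate beats all others: Brookfield beats Fairview beats Jasper beats Brookfield, a majority cycle.

No Condorcet winner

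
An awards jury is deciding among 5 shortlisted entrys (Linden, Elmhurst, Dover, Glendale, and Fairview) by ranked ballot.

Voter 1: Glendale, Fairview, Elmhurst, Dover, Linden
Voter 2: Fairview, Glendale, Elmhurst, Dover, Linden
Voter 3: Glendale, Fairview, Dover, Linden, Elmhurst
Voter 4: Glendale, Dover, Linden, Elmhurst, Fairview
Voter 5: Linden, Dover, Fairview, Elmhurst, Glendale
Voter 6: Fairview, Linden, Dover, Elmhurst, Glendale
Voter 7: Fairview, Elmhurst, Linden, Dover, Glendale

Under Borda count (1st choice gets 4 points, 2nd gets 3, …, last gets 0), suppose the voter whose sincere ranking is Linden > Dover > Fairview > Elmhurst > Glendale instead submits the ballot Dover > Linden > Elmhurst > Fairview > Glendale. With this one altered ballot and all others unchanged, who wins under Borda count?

Borda totals with the altered ballot: Linden 11, Elmhurst 11, Dover 14, Glendale 15, Fairview 19.
The winner is unchanged: still Fairview.

Fairview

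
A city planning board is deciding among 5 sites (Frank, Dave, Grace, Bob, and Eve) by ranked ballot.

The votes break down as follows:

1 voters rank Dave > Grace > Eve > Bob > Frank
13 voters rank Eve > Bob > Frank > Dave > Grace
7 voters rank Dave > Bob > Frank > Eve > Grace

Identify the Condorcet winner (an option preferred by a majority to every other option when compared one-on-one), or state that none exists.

Eve

Head-to-head results (21 voters total):
Frank vs Dave: Frank wins 13–8.
Frank vs Grace: Frank wins 20–1.
Frank vs Bob: Bob wins 21–0.
Frank vs Eve: Eve wins 14–7.
Dave vs Grace: Dave wins 21–0.
Dave vs Bob: Bob wins 13–8.
Dave vs Eve: Eve wins 13–8.
Grace vs Bob: Bob wins 20–1.
Grace vs Eve: Eve wins 20–1.
Bob vs Eve: Eve wins 14–7.
Eve beats each rival — Frank (14–7), Dave (13–8), Grace (20–1), Bob (14–7) — so Eve is the Condorcet winner.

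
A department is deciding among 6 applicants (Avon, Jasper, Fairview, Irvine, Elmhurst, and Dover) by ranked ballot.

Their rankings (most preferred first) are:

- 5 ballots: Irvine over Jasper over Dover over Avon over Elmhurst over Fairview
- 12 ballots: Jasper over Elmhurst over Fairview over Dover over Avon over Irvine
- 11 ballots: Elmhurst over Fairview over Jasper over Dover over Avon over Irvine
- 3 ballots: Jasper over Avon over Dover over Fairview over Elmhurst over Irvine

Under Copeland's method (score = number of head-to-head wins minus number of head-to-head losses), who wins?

Pairwise results:
  Avon vs Jasper: Jasper wins 31–0.
  Avon vs Fairview: Fairview wins 23–8.
  Avon vs Irvine: Avon wins 26–5.
  Avon vs Elmhurst: Elmhurst wins 23–8.
  Avon vs Dover: Dover wins 28–3.
  Jasper vs Fairview: Jasper wins 20–11.
  Jasper vs Irvine: Jasper wins 26–5.
  Jasper vs Elmhurst: Jasper wins 20–11.
  Jasper vs Dover: Jasper wins 31–0.
  Fairview vs Irvine: Fairview wins 26–5.
  Fairview vs Elmhurst: Elmhurst wins 28–3.
  Fairview vs Dover: Fairview wins 23–8.
  Irvine vs Elmhurst: Elmhurst wins 26–5.
  Irvine vs Dover: Dover wins 26–5.
  Elmhurst vs Dover: Elmhurst wins 23–8.
Copeland scores (wins − losses):
  Avon: 1 − 4 = -3
  Jasper: 5 − 0 = 5
  Fairview: 3 − 2 = 1
  Irvine: 0 − 5 = -5
  Elmhurst: 4 − 1 = 3
  Dover: 2 − 3 = -1
Jasper has the best Copeland score.

Jasper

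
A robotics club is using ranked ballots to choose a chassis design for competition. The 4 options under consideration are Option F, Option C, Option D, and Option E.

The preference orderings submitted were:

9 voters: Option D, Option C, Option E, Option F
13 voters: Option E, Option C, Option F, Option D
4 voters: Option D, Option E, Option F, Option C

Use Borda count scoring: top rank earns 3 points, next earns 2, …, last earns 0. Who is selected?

Option E

Borda scores:
  Option F: 9·0 + 13·1 + 4·1 = 17
  Option C: 9·2 + 13·2 + 4·0 = 44
  Option D: 9·3 + 13·0 + 4·3 = 39
  Option E: 9·1 + 13·3 + 4·2 = 56
Option E has the highest total.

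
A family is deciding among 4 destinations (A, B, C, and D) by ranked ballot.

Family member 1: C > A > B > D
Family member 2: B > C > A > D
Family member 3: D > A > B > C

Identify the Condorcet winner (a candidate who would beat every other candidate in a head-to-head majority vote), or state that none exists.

No Condorcet winner

Head-to-head results (3 voters total):
A vs B: A wins 2–1.
A vs C: C wins 2–1.
A vs D: A wins 2–1.
B vs C: B wins 2–1.
B vs D: B wins 2–1.
C vs D: C wins 2–1.
No candidate beats all others: A beats B beats C beats A, a majority cycle.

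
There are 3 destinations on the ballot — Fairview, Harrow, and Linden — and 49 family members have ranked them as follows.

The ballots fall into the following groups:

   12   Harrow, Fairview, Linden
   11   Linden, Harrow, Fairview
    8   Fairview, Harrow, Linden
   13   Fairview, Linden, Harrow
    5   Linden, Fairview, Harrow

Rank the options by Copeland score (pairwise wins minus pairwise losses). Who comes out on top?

Pairwise results:
  Fairview vs Harrow: Fairview wins 26–23.
  Fairview vs Linden: Fairview wins 33–16.
  Harrow vs Linden: Linden wins 29–20.
Copeland scores (wins − losses):
  Fairview: 2 − 0 = 2
  Harrow: 0 − 2 = -2
  Linden: 1 − 1 = 0
Fairview has the best Copeland score.

Fairview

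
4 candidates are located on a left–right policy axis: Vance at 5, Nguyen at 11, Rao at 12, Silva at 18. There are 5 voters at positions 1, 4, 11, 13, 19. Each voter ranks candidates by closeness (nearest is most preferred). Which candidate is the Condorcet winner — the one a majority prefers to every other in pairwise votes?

With single-peaked preferences on a line, the Condorcet winner is the candidate closest to the median voter.
The median voter (position 11) is closest to Nguyen at 11.
Check: Nguyen vs Rao — voters closer to Nguyen: 3 of 5.

Nguyen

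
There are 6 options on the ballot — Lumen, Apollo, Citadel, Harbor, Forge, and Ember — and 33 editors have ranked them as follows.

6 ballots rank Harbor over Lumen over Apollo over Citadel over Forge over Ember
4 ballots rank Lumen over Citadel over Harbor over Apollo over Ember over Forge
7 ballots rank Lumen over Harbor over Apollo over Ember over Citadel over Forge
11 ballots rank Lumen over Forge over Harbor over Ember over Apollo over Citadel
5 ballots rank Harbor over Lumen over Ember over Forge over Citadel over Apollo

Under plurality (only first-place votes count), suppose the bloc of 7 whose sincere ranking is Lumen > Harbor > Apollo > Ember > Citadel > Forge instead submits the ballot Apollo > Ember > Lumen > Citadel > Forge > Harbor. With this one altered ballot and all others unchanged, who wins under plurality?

Lumen

First-place totals with the altered ballot: Lumen 15, Apollo 7, Citadel 0, Harbor 11, Forge 0, Ember 0.
The winner is unchanged: still Lumen.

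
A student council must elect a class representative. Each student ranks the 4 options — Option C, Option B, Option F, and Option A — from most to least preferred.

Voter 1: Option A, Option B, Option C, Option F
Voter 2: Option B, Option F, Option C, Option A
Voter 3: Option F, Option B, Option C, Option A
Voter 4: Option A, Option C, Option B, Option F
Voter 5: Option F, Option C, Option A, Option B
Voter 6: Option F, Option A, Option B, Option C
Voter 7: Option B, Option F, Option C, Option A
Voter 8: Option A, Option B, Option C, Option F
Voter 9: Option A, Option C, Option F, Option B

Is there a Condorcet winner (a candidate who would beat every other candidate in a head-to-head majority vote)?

No

Head-to-head results (9 voters total):
Option C vs Option B: Option B wins 6–3.
Option C vs Option F: Option F wins 5–4.
Option C vs Option A: Option A wins 5–4.
Option B vs Option F: Option B wins 5–4.
Option B vs Option A: Option A wins 6–3.
Option F vs Option A: Option F wins 5–4.
No candidate beats all others: Option B beats Option F beats Option A beats Option B, a majority cycle.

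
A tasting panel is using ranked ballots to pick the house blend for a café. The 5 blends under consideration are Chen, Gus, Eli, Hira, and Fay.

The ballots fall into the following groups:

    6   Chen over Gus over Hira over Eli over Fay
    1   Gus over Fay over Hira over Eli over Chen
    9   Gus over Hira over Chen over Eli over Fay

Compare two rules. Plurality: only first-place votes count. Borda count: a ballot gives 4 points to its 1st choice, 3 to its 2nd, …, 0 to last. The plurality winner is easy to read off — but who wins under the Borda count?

Plurality first-place counts: Chen 6, Gus 10, Eli 0, Hira 0, Fay 0 → Gus.
Borda totals: Chen 42, Gus 58, Eli 16, Hira 41, Fay 3 → Gus.

Gus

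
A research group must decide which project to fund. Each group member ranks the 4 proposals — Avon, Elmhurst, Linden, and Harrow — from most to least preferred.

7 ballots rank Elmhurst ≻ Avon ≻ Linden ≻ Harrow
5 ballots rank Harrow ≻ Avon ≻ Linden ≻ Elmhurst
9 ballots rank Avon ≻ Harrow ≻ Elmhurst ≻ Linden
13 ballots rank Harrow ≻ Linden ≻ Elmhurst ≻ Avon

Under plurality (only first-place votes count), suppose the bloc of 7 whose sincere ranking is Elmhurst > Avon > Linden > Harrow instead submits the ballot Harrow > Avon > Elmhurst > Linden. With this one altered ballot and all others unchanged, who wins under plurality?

First-place totals with the altered ballot: Avon 9, Elmhurst 0, Linden 0, Harrow 25.
The winner is unchanged: still Harrow.

Harrow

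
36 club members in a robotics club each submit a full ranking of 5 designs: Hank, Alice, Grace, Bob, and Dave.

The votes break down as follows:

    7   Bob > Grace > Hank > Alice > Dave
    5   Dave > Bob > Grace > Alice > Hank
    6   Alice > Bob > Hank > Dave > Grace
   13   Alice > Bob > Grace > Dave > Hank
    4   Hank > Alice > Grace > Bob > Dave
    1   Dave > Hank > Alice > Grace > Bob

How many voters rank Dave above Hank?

19

Ballots ranking Dave above Hank: 5+13+1 = 19.
Ballots ranking Hank above Dave: 7+6+4 = 17.
So 19 of 36 voters prefer Dave to Hank.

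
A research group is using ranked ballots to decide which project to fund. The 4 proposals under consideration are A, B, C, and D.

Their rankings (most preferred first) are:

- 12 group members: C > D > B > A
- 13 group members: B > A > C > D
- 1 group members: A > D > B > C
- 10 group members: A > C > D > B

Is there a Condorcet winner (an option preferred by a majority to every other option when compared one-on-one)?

Head-to-head results (36 voters total):
A vs B: B wins 25–11.
A vs C: A wins 24–12.
A vs D: A wins 24–12.
B vs C: C wins 22–14.
B vs D: D wins 23–13.
C vs D: C wins 35–1.
No candidate beats all others: A beats C beats B beats A, a majority cycle.

No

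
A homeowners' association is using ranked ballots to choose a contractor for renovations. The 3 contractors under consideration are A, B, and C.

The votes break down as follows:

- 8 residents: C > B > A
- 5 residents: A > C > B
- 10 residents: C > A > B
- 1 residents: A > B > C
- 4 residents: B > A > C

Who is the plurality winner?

C

First-place vote totals:
  A: 6
  B: 4
  C: 18
C has the most first-place votes.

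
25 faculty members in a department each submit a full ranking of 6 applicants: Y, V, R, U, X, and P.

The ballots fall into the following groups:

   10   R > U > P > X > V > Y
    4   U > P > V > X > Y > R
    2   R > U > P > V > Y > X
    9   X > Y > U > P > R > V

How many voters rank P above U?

Ballots ranking P above U: 0.
Ballots ranking U above P: 10+4+2+9 = 25.
So 0 of 25 voters prefer P to U.

0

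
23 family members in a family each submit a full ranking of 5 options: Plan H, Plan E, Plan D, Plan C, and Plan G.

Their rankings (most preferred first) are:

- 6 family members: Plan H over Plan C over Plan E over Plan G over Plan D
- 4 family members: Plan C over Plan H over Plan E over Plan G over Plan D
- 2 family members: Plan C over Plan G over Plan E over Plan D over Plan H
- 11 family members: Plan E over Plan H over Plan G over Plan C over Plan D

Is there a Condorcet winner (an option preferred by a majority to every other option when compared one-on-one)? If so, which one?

None — there is no Condorcet winner

Head-to-head results (23 voters total):
Plan H vs Plan E: Plan E wins 13–10.
Plan H vs Plan D: Plan H wins 21–2.
Plan H vs Plan C: Plan H wins 17–6.
Plan H vs Plan G: Plan H wins 21–2.
Plan E vs Plan D: Plan E wins 23–0.
Plan E vs Plan C: Plan C wins 12–11.
Plan E vs Plan G: Plan E wins 21–2.
Plan D vs Plan C: Plan C wins 23–0.
Plan D vs Plan G: Plan G wins 23–0.
Plan C vs Plan G: Plan C wins 12–11.
No candidate beats all others: Plan H beats Plan C beats Plan E beats Plan H, a majority cycle.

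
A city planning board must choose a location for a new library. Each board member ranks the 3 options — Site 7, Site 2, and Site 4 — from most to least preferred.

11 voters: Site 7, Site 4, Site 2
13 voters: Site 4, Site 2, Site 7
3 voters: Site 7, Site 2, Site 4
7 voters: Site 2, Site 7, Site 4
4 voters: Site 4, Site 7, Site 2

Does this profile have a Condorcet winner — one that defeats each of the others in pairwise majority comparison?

Head-to-head results (38 voters total):
Site 7 vs Site 2: Site 2 wins 20–18.
Site 7 vs Site 4: Site 7 wins 21–17.
Site 2 vs Site 4: Site 4 wins 28–10.
No candidate beats all others: Site 7 beats Site 4 beats Site 2 beats Site 7, a majority cycle.

No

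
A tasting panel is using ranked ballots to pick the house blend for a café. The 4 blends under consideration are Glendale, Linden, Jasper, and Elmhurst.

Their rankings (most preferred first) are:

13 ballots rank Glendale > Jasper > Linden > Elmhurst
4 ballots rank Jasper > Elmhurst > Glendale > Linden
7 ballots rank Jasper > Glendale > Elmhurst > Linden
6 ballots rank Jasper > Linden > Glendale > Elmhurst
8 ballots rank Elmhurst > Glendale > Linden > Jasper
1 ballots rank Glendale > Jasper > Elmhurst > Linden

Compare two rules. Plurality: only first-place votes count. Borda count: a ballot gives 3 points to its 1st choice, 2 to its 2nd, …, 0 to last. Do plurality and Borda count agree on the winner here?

No

Plurality first-place counts: Glendale 14, Linden 0, Jasper 17, Elmhurst 8 → Jasper.
Borda totals: Glendale 82, Linden 33, Jasper 79, Elmhurst 40 → Glendale.
The two rules disagree: plurality picks Jasper, Borda picks Glendale.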